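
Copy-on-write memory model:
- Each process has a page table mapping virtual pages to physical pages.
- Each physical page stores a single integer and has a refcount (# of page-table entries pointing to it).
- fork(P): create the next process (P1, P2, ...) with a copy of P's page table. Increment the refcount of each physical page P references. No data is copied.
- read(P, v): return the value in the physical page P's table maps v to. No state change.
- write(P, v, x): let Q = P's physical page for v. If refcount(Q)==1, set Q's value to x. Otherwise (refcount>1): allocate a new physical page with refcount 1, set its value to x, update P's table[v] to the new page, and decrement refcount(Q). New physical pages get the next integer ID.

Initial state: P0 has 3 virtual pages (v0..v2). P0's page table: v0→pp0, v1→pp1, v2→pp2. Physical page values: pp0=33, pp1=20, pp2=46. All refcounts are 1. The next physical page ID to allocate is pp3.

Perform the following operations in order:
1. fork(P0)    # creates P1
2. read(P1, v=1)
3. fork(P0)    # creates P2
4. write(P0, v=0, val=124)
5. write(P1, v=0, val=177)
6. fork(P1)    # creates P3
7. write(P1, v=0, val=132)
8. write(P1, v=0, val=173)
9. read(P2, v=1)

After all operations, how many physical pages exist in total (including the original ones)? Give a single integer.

Answer: 6

Derivation:
Op 1: fork(P0) -> P1. 3 ppages; refcounts: pp0:2 pp1:2 pp2:2
Op 2: read(P1, v1) -> 20. No state change.
Op 3: fork(P0) -> P2. 3 ppages; refcounts: pp0:3 pp1:3 pp2:3
Op 4: write(P0, v0, 124). refcount(pp0)=3>1 -> COPY to pp3. 4 ppages; refcounts: pp0:2 pp1:3 pp2:3 pp3:1
Op 5: write(P1, v0, 177). refcount(pp0)=2>1 -> COPY to pp4. 5 ppages; refcounts: pp0:1 pp1:3 pp2:3 pp3:1 pp4:1
Op 6: fork(P1) -> P3. 5 ppages; refcounts: pp0:1 pp1:4 pp2:4 pp3:1 pp4:2
Op 7: write(P1, v0, 132). refcount(pp4)=2>1 -> COPY to pp5. 6 ppages; refcounts: pp0:1 pp1:4 pp2:4 pp3:1 pp4:1 pp5:1
Op 8: write(P1, v0, 173). refcount(pp5)=1 -> write in place. 6 ppages; refcounts: pp0:1 pp1:4 pp2:4 pp3:1 pp4:1 pp5:1
Op 9: read(P2, v1) -> 20. No state change.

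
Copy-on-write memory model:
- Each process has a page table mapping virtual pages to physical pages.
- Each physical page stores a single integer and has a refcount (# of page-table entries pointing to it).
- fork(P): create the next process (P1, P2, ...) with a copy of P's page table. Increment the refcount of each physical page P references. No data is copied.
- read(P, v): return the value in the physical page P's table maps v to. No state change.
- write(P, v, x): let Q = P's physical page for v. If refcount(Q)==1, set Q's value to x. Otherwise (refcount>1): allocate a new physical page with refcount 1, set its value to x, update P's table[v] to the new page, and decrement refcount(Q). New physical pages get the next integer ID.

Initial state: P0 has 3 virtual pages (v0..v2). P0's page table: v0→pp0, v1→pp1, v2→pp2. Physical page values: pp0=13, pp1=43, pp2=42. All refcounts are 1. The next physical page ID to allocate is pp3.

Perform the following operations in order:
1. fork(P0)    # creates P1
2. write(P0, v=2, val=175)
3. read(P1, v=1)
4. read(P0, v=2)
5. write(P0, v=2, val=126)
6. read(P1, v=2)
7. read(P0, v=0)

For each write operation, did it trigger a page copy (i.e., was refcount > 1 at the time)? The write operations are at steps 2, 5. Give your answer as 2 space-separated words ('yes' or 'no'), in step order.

Op 1: fork(P0) -> P1. 3 ppages; refcounts: pp0:2 pp1:2 pp2:2
Op 2: write(P0, v2, 175). refcount(pp2)=2>1 -> COPY to pp3. 4 ppages; refcounts: pp0:2 pp1:2 pp2:1 pp3:1
Op 3: read(P1, v1) -> 43. No state change.
Op 4: read(P0, v2) -> 175. No state change.
Op 5: write(P0, v2, 126). refcount(pp3)=1 -> write in place. 4 ppages; refcounts: pp0:2 pp1:2 pp2:1 pp3:1
Op 6: read(P1, v2) -> 42. No state change.
Op 7: read(P0, v0) -> 13. No state change.

yes no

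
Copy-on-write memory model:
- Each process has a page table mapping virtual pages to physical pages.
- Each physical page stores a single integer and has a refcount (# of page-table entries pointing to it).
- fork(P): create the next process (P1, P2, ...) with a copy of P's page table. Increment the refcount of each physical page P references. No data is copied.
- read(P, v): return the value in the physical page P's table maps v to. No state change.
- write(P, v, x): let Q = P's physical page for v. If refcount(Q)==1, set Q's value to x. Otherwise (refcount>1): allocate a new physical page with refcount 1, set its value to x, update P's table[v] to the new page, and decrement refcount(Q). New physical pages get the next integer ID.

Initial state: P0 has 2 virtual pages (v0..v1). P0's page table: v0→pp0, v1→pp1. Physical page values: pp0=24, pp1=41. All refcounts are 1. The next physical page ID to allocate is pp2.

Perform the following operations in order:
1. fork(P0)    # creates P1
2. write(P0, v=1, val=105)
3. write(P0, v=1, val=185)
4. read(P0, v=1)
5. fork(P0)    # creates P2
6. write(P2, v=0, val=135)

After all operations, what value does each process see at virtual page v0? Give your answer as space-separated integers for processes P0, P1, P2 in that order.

Op 1: fork(P0) -> P1. 2 ppages; refcounts: pp0:2 pp1:2
Op 2: write(P0, v1, 105). refcount(pp1)=2>1 -> COPY to pp2. 3 ppages; refcounts: pp0:2 pp1:1 pp2:1
Op 3: write(P0, v1, 185). refcount(pp2)=1 -> write in place. 3 ppages; refcounts: pp0:2 pp1:1 pp2:1
Op 4: read(P0, v1) -> 185. No state change.
Op 5: fork(P0) -> P2. 3 ppages; refcounts: pp0:3 pp1:1 pp2:2
Op 6: write(P2, v0, 135). refcount(pp0)=3>1 -> COPY to pp3. 4 ppages; refcounts: pp0:2 pp1:1 pp2:2 pp3:1
P0: v0 -> pp0 = 24
P1: v0 -> pp0 = 24
P2: v0 -> pp3 = 135

Answer: 24 24 135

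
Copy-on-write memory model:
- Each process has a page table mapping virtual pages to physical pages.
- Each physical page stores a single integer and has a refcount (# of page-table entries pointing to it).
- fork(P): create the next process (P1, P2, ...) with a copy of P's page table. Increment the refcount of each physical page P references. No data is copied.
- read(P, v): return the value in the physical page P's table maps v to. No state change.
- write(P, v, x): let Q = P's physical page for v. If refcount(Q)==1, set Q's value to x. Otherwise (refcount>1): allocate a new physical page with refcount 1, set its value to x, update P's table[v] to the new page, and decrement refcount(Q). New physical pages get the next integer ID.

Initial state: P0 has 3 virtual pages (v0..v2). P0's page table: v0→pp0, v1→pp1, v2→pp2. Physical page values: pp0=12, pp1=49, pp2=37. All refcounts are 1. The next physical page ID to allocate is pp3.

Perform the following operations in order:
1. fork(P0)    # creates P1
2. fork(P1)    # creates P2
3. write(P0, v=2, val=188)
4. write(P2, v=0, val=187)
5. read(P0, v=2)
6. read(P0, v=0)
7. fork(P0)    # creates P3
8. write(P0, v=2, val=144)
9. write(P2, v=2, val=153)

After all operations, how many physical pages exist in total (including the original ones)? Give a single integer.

Op 1: fork(P0) -> P1. 3 ppages; refcounts: pp0:2 pp1:2 pp2:2
Op 2: fork(P1) -> P2. 3 ppages; refcounts: pp0:3 pp1:3 pp2:3
Op 3: write(P0, v2, 188). refcount(pp2)=3>1 -> COPY to pp3. 4 ppages; refcounts: pp0:3 pp1:3 pp2:2 pp3:1
Op 4: write(P2, v0, 187). refcount(pp0)=3>1 -> COPY to pp4. 5 ppages; refcounts: pp0:2 pp1:3 pp2:2 pp3:1 pp4:1
Op 5: read(P0, v2) -> 188. No state change.
Op 6: read(P0, v0) -> 12. No state change.
Op 7: fork(P0) -> P3. 5 ppages; refcounts: pp0:3 pp1:4 pp2:2 pp3:2 pp4:1
Op 8: write(P0, v2, 144). refcount(pp3)=2>1 -> COPY to pp5. 6 ppages; refcounts: pp0:3 pp1:4 pp2:2 pp3:1 pp4:1 pp5:1
Op 9: write(P2, v2, 153). refcount(pp2)=2>1 -> COPY to pp6. 7 ppages; refcounts: pp0:3 pp1:4 pp2:1 pp3:1 pp4:1 pp5:1 pp6:1

Answer: 7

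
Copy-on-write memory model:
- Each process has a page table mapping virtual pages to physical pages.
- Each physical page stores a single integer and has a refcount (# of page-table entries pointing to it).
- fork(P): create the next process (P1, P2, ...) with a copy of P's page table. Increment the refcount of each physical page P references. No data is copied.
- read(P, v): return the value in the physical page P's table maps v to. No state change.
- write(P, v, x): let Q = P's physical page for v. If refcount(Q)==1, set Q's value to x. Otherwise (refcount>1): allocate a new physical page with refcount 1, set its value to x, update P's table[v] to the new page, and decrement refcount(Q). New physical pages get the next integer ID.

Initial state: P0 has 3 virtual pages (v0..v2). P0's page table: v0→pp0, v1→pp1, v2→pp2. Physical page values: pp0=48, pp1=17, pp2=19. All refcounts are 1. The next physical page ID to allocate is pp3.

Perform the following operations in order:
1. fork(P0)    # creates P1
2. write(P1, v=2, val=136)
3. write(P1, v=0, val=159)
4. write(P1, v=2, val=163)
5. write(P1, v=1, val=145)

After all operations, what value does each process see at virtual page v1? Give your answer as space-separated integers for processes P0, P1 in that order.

Answer: 17 145

Derivation:
Op 1: fork(P0) -> P1. 3 ppages; refcounts: pp0:2 pp1:2 pp2:2
Op 2: write(P1, v2, 136). refcount(pp2)=2>1 -> COPY to pp3. 4 ppages; refcounts: pp0:2 pp1:2 pp2:1 pp3:1
Op 3: write(P1, v0, 159). refcount(pp0)=2>1 -> COPY to pp4. 5 ppages; refcounts: pp0:1 pp1:2 pp2:1 pp3:1 pp4:1
Op 4: write(P1, v2, 163). refcount(pp3)=1 -> write in place. 5 ppages; refcounts: pp0:1 pp1:2 pp2:1 pp3:1 pp4:1
Op 5: write(P1, v1, 145). refcount(pp1)=2>1 -> COPY to pp5. 6 ppages; refcounts: pp0:1 pp1:1 pp2:1 pp3:1 pp4:1 pp5:1
P0: v1 -> pp1 = 17
P1: v1 -> pp5 = 145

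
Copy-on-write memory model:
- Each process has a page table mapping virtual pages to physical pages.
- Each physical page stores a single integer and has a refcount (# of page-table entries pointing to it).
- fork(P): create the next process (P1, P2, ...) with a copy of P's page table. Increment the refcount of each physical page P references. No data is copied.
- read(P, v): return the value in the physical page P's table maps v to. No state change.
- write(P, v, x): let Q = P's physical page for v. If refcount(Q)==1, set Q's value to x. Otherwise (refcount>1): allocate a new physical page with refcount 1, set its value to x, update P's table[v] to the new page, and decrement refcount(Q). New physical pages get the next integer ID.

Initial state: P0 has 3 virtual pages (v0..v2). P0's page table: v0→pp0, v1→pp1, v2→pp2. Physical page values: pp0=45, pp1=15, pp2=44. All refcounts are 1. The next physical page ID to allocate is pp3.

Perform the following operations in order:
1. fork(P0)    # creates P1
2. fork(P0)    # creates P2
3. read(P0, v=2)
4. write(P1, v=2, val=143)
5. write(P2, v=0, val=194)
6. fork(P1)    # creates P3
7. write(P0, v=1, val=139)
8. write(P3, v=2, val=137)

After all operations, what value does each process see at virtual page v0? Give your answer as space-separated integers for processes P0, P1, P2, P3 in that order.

Op 1: fork(P0) -> P1. 3 ppages; refcounts: pp0:2 pp1:2 pp2:2
Op 2: fork(P0) -> P2. 3 ppages; refcounts: pp0:3 pp1:3 pp2:3
Op 3: read(P0, v2) -> 44. No state change.
Op 4: write(P1, v2, 143). refcount(pp2)=3>1 -> COPY to pp3. 4 ppages; refcounts: pp0:3 pp1:3 pp2:2 pp3:1
Op 5: write(P2, v0, 194). refcount(pp0)=3>1 -> COPY to pp4. 5 ppages; refcounts: pp0:2 pp1:3 pp2:2 pp3:1 pp4:1
Op 6: fork(P1) -> P3. 5 ppages; refcounts: pp0:3 pp1:4 pp2:2 pp3:2 pp4:1
Op 7: write(P0, v1, 139). refcount(pp1)=4>1 -> COPY to pp5. 6 ppages; refcounts: pp0:3 pp1:3 pp2:2 pp3:2 pp4:1 pp5:1
Op 8: write(P3, v2, 137). refcount(pp3)=2>1 -> COPY to pp6. 7 ppages; refcounts: pp0:3 pp1:3 pp2:2 pp3:1 pp4:1 pp5:1 pp6:1
P0: v0 -> pp0 = 45
P1: v0 -> pp0 = 45
P2: v0 -> pp4 = 194
P3: v0 -> pp0 = 45

Answer: 45 45 194 45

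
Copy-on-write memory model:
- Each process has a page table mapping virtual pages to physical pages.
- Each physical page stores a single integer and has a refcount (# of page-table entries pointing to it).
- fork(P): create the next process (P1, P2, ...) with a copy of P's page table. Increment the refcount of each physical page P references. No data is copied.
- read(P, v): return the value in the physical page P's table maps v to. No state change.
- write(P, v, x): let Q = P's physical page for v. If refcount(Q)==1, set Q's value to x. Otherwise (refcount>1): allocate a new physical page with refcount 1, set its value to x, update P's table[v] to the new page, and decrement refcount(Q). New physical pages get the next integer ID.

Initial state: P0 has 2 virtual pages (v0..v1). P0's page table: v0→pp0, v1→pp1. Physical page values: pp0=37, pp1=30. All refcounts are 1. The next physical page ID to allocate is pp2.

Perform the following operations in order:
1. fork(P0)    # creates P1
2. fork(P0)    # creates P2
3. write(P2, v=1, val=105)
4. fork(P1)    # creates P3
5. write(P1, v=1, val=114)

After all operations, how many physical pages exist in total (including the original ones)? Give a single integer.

Op 1: fork(P0) -> P1. 2 ppages; refcounts: pp0:2 pp1:2
Op 2: fork(P0) -> P2. 2 ppages; refcounts: pp0:3 pp1:3
Op 3: write(P2, v1, 105). refcount(pp1)=3>1 -> COPY to pp2. 3 ppages; refcounts: pp0:3 pp1:2 pp2:1
Op 4: fork(P1) -> P3. 3 ppages; refcounts: pp0:4 pp1:3 pp2:1
Op 5: write(P1, v1, 114). refcount(pp1)=3>1 -> COPY to pp3. 4 ppages; refcounts: pp0:4 pp1:2 pp2:1 pp3:1

Answer: 4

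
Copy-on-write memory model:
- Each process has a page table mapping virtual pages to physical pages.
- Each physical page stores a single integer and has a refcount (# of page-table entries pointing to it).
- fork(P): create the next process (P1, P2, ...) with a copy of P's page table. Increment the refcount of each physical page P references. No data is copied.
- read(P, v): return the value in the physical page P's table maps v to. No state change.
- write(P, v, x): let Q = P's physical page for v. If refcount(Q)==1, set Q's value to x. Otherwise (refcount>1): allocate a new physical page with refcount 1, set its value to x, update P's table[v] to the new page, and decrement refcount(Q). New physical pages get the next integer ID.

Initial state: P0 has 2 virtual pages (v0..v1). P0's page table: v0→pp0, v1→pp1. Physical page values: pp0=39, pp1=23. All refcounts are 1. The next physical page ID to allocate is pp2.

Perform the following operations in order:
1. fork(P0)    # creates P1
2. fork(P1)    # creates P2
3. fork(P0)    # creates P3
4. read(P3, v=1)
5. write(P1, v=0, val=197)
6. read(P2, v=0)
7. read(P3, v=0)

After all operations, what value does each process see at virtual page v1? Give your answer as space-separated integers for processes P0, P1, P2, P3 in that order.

Answer: 23 23 23 23

Derivation:
Op 1: fork(P0) -> P1. 2 ppages; refcounts: pp0:2 pp1:2
Op 2: fork(P1) -> P2. 2 ppages; refcounts: pp0:3 pp1:3
Op 3: fork(P0) -> P3. 2 ppages; refcounts: pp0:4 pp1:4
Op 4: read(P3, v1) -> 23. No state change.
Op 5: write(P1, v0, 197). refcount(pp0)=4>1 -> COPY to pp2. 3 ppages; refcounts: pp0:3 pp1:4 pp2:1
Op 6: read(P2, v0) -> 39. No state change.
Op 7: read(P3, v0) -> 39. No state change.
P0: v1 -> pp1 = 23
P1: v1 -> pp1 = 23
P2: v1 -> pp1 = 23
P3: v1 -> pp1 = 23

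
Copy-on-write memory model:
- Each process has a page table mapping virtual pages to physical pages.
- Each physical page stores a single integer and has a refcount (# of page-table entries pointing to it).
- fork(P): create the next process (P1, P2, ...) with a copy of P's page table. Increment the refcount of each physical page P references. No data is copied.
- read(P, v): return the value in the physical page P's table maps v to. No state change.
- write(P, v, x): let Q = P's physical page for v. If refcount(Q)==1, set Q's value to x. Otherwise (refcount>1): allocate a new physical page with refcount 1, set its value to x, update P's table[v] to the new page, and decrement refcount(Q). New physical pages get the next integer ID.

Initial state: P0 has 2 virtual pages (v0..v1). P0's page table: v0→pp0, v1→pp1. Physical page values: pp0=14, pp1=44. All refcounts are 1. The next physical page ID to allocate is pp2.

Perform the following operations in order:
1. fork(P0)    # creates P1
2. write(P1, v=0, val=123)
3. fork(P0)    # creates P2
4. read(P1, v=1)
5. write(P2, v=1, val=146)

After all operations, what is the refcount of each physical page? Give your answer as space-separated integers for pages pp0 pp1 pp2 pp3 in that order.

Answer: 2 2 1 1

Derivation:
Op 1: fork(P0) -> P1. 2 ppages; refcounts: pp0:2 pp1:2
Op 2: write(P1, v0, 123). refcount(pp0)=2>1 -> COPY to pp2. 3 ppages; refcounts: pp0:1 pp1:2 pp2:1
Op 3: fork(P0) -> P2. 3 ppages; refcounts: pp0:2 pp1:3 pp2:1
Op 4: read(P1, v1) -> 44. No state change.
Op 5: write(P2, v1, 146). refcount(pp1)=3>1 -> COPY to pp3. 4 ppages; refcounts: pp0:2 pp1:2 pp2:1 pp3:1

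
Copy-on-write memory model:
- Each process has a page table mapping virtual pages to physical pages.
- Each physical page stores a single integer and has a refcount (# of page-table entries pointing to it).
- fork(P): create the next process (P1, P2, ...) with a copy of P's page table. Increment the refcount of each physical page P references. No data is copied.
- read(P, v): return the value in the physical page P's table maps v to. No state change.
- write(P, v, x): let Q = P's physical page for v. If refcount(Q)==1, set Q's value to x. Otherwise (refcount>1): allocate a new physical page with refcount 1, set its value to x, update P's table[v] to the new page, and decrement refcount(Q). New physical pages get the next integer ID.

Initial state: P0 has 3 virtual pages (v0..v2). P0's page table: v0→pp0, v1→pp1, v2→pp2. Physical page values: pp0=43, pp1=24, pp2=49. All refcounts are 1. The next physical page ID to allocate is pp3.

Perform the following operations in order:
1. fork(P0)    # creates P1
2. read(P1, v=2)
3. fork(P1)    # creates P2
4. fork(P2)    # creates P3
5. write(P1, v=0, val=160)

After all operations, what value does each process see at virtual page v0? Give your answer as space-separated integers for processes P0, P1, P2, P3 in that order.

Op 1: fork(P0) -> P1. 3 ppages; refcounts: pp0:2 pp1:2 pp2:2
Op 2: read(P1, v2) -> 49. No state change.
Op 3: fork(P1) -> P2. 3 ppages; refcounts: pp0:3 pp1:3 pp2:3
Op 4: fork(P2) -> P3. 3 ppages; refcounts: pp0:4 pp1:4 pp2:4
Op 5: write(P1, v0, 160). refcount(pp0)=4>1 -> COPY to pp3. 4 ppages; refcounts: pp0:3 pp1:4 pp2:4 pp3:1
P0: v0 -> pp0 = 43
P1: v0 -> pp3 = 160
P2: v0 -> pp0 = 43
P3: v0 -> pp0 = 43

Answer: 43 160 43 43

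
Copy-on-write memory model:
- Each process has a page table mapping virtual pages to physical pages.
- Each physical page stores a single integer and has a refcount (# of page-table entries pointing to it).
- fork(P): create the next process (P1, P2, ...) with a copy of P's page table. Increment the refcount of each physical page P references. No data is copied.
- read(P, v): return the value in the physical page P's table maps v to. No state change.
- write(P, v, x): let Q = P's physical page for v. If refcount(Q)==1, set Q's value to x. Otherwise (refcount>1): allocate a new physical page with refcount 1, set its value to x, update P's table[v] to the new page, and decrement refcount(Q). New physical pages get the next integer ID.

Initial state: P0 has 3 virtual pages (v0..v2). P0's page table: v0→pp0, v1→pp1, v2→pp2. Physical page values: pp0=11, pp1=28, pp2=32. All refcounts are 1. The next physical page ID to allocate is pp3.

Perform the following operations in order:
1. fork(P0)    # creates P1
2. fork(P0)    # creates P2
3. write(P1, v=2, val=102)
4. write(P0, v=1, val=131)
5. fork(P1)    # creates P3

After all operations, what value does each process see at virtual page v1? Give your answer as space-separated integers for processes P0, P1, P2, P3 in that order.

Op 1: fork(P0) -> P1. 3 ppages; refcounts: pp0:2 pp1:2 pp2:2
Op 2: fork(P0) -> P2. 3 ppages; refcounts: pp0:3 pp1:3 pp2:3
Op 3: write(P1, v2, 102). refcount(pp2)=3>1 -> COPY to pp3. 4 ppages; refcounts: pp0:3 pp1:3 pp2:2 pp3:1
Op 4: write(P0, v1, 131). refcount(pp1)=3>1 -> COPY to pp4. 5 ppages; refcounts: pp0:3 pp1:2 pp2:2 pp3:1 pp4:1
Op 5: fork(P1) -> P3. 5 ppages; refcounts: pp0:4 pp1:3 pp2:2 pp3:2 pp4:1
P0: v1 -> pp4 = 131
P1: v1 -> pp1 = 28
P2: v1 -> pp1 = 28
P3: v1 -> pp1 = 28

Answer: 131 28 28 28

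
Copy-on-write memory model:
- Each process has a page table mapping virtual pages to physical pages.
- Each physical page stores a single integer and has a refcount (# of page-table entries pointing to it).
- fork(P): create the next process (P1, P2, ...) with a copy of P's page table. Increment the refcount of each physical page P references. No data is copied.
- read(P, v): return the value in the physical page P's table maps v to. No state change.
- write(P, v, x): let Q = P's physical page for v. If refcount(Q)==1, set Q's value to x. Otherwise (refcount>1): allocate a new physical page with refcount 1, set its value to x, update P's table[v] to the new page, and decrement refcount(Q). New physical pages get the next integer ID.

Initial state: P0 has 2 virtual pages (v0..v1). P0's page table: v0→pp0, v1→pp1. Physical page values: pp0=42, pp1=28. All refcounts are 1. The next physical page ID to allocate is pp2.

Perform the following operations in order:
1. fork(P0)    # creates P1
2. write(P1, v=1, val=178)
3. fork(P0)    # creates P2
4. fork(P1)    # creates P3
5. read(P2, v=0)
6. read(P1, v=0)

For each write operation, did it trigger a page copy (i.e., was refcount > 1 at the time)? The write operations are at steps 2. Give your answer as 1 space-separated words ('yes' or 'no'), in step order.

Op 1: fork(P0) -> P1. 2 ppages; refcounts: pp0:2 pp1:2
Op 2: write(P1, v1, 178). refcount(pp1)=2>1 -> COPY to pp2. 3 ppages; refcounts: pp0:2 pp1:1 pp2:1
Op 3: fork(P0) -> P2. 3 ppages; refcounts: pp0:3 pp1:2 pp2:1
Op 4: fork(P1) -> P3. 3 ppages; refcounts: pp0:4 pp1:2 pp2:2
Op 5: read(P2, v0) -> 42. No state change.
Op 6: read(P1, v0) -> 42. No state change.

yes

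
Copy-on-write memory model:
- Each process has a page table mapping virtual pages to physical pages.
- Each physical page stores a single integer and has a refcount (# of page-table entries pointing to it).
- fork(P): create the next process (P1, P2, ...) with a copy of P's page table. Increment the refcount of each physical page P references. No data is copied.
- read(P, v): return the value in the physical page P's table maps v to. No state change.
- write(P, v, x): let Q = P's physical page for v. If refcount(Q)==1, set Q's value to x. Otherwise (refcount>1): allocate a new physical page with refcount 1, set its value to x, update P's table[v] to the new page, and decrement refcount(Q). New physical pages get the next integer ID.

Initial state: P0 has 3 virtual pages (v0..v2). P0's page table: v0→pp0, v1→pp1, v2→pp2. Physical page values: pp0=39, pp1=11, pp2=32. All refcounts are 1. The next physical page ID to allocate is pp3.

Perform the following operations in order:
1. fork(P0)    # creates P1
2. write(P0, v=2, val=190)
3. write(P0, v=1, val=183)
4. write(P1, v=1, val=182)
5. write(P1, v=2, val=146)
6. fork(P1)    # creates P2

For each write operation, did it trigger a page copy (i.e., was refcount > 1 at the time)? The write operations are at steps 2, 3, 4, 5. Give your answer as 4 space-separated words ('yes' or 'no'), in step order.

Op 1: fork(P0) -> P1. 3 ppages; refcounts: pp0:2 pp1:2 pp2:2
Op 2: write(P0, v2, 190). refcount(pp2)=2>1 -> COPY to pp3. 4 ppages; refcounts: pp0:2 pp1:2 pp2:1 pp3:1
Op 3: write(P0, v1, 183). refcount(pp1)=2>1 -> COPY to pp4. 5 ppages; refcounts: pp0:2 pp1:1 pp2:1 pp3:1 pp4:1
Op 4: write(P1, v1, 182). refcount(pp1)=1 -> write in place. 5 ppages; refcounts: pp0:2 pp1:1 pp2:1 pp3:1 pp4:1
Op 5: write(P1, v2, 146). refcount(pp2)=1 -> write in place. 5 ppages; refcounts: pp0:2 pp1:1 pp2:1 pp3:1 pp4:1
Op 6: fork(P1) -> P2. 5 ppages; refcounts: pp0:3 pp1:2 pp2:2 pp3:1 pp4:1

yes yes no no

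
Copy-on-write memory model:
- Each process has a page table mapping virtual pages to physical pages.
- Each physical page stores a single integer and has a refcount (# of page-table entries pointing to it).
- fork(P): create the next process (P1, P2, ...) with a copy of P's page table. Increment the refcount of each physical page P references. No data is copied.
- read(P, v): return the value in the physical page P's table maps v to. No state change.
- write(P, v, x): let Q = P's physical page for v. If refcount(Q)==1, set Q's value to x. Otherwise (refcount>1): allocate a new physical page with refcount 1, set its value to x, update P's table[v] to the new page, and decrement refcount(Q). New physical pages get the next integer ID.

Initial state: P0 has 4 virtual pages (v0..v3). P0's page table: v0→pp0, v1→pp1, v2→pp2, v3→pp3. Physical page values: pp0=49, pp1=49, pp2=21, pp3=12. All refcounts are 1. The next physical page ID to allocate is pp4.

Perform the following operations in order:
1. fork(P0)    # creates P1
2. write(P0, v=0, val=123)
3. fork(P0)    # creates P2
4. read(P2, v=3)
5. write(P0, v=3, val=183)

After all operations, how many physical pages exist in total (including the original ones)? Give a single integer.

Op 1: fork(P0) -> P1. 4 ppages; refcounts: pp0:2 pp1:2 pp2:2 pp3:2
Op 2: write(P0, v0, 123). refcount(pp0)=2>1 -> COPY to pp4. 5 ppages; refcounts: pp0:1 pp1:2 pp2:2 pp3:2 pp4:1
Op 3: fork(P0) -> P2. 5 ppages; refcounts: pp0:1 pp1:3 pp2:3 pp3:3 pp4:2
Op 4: read(P2, v3) -> 12. No state change.
Op 5: write(P0, v3, 183). refcount(pp3)=3>1 -> COPY to pp5. 6 ppages; refcounts: pp0:1 pp1:3 pp2:3 pp3:2 pp4:2 pp5:1

Answer: 6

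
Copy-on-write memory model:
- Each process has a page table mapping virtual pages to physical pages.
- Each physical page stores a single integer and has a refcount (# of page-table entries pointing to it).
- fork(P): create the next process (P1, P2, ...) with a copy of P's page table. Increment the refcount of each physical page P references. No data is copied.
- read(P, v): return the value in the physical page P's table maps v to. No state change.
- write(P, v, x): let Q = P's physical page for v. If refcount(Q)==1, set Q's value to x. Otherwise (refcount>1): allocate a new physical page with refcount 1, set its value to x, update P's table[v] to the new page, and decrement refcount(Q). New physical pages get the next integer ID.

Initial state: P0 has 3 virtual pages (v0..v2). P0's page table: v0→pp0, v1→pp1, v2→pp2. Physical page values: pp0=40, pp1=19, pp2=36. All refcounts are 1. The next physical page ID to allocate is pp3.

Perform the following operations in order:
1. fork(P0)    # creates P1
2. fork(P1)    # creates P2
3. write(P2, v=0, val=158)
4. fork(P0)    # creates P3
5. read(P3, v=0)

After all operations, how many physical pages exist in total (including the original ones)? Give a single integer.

Answer: 4

Derivation:
Op 1: fork(P0) -> P1. 3 ppages; refcounts: pp0:2 pp1:2 pp2:2
Op 2: fork(P1) -> P2. 3 ppages; refcounts: pp0:3 pp1:3 pp2:3
Op 3: write(P2, v0, 158). refcount(pp0)=3>1 -> COPY to pp3. 4 ppages; refcounts: pp0:2 pp1:3 pp2:3 pp3:1
Op 4: fork(P0) -> P3. 4 ppages; refcounts: pp0:3 pp1:4 pp2:4 pp3:1
Op 5: read(P3, v0) -> 40. No state change.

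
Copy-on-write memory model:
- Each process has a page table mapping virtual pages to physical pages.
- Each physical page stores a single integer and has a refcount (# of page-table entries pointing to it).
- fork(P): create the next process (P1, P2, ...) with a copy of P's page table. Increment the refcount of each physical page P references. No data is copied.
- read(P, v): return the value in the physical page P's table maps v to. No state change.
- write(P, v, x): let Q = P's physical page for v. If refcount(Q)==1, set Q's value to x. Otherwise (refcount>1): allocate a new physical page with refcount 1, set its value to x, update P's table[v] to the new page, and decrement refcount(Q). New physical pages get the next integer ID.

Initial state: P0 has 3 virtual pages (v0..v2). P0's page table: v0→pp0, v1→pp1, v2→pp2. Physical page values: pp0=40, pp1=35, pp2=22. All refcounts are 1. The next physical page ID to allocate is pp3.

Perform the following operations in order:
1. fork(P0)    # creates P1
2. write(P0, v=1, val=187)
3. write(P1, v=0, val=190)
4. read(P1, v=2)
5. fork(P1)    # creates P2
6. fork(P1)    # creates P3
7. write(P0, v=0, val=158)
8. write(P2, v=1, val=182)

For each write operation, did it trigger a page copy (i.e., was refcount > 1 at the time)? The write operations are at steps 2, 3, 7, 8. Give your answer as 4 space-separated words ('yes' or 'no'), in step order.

Op 1: fork(P0) -> P1. 3 ppages; refcounts: pp0:2 pp1:2 pp2:2
Op 2: write(P0, v1, 187). refcount(pp1)=2>1 -> COPY to pp3. 4 ppages; refcounts: pp0:2 pp1:1 pp2:2 pp3:1
Op 3: write(P1, v0, 190). refcount(pp0)=2>1 -> COPY to pp4. 5 ppages; refcounts: pp0:1 pp1:1 pp2:2 pp3:1 pp4:1
Op 4: read(P1, v2) -> 22. No state change.
Op 5: fork(P1) -> P2. 5 ppages; refcounts: pp0:1 pp1:2 pp2:3 pp3:1 pp4:2
Op 6: fork(P1) -> P3. 5 ppages; refcounts: pp0:1 pp1:3 pp2:4 pp3:1 pp4:3
Op 7: write(P0, v0, 158). refcount(pp0)=1 -> write in place. 5 ppages; refcounts: pp0:1 pp1:3 pp2:4 pp3:1 pp4:3
Op 8: write(P2, v1, 182). refcount(pp1)=3>1 -> COPY to pp5. 6 ppages; refcounts: pp0:1 pp1:2 pp2:4 pp3:1 pp4:3 pp5:1

yes yes no yes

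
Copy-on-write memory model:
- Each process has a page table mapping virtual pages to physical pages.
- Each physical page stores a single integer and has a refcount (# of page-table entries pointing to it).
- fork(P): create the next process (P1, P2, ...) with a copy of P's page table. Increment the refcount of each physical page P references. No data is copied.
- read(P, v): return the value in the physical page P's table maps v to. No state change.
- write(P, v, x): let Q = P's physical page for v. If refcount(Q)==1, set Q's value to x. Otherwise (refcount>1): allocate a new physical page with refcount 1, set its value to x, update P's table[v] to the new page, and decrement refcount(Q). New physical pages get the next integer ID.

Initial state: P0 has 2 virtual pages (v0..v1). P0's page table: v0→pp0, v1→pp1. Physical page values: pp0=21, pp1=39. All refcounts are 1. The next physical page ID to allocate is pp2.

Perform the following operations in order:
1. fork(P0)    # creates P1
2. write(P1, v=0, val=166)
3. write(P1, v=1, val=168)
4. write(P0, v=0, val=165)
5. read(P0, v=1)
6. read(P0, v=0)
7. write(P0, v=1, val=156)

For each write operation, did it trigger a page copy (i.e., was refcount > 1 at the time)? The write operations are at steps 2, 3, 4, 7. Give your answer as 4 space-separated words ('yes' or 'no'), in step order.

Op 1: fork(P0) -> P1. 2 ppages; refcounts: pp0:2 pp1:2
Op 2: write(P1, v0, 166). refcount(pp0)=2>1 -> COPY to pp2. 3 ppages; refcounts: pp0:1 pp1:2 pp2:1
Op 3: write(P1, v1, 168). refcount(pp1)=2>1 -> COPY to pp3. 4 ppages; refcounts: pp0:1 pp1:1 pp2:1 pp3:1
Op 4: write(P0, v0, 165). refcount(pp0)=1 -> write in place. 4 ppages; refcounts: pp0:1 pp1:1 pp2:1 pp3:1
Op 5: read(P0, v1) -> 39. No state change.
Op 6: read(P0, v0) -> 165. No state change.
Op 7: write(P0, v1, 156). refcount(pp1)=1 -> write in place. 4 ppages; refcounts: pp0:1 pp1:1 pp2:1 pp3:1

yes yes no no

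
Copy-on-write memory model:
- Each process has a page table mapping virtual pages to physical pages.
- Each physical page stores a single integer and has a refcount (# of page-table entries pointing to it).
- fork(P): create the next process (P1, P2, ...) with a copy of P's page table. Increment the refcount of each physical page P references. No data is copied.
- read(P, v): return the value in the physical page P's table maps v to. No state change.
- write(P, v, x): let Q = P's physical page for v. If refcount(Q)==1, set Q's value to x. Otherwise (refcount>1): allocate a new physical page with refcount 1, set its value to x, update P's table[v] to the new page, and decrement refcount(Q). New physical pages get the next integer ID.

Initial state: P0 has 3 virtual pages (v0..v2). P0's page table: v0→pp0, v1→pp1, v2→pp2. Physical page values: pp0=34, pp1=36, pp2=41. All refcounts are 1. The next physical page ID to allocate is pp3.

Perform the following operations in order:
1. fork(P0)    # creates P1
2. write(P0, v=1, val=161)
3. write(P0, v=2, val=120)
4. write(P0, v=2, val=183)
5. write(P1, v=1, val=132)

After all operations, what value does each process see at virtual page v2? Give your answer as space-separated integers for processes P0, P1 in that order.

Op 1: fork(P0) -> P1. 3 ppages; refcounts: pp0:2 pp1:2 pp2:2
Op 2: write(P0, v1, 161). refcount(pp1)=2>1 -> COPY to pp3. 4 ppages; refcounts: pp0:2 pp1:1 pp2:2 pp3:1
Op 3: write(P0, v2, 120). refcount(pp2)=2>1 -> COPY to pp4. 5 ppages; refcounts: pp0:2 pp1:1 pp2:1 pp3:1 pp4:1
Op 4: write(P0, v2, 183). refcount(pp4)=1 -> write in place. 5 ppages; refcounts: pp0:2 pp1:1 pp2:1 pp3:1 pp4:1
Op 5: write(P1, v1, 132). refcount(pp1)=1 -> write in place. 5 ppages; refcounts: pp0:2 pp1:1 pp2:1 pp3:1 pp4:1
P0: v2 -> pp4 = 183
P1: v2 -> pp2 = 41

Answer: 183 41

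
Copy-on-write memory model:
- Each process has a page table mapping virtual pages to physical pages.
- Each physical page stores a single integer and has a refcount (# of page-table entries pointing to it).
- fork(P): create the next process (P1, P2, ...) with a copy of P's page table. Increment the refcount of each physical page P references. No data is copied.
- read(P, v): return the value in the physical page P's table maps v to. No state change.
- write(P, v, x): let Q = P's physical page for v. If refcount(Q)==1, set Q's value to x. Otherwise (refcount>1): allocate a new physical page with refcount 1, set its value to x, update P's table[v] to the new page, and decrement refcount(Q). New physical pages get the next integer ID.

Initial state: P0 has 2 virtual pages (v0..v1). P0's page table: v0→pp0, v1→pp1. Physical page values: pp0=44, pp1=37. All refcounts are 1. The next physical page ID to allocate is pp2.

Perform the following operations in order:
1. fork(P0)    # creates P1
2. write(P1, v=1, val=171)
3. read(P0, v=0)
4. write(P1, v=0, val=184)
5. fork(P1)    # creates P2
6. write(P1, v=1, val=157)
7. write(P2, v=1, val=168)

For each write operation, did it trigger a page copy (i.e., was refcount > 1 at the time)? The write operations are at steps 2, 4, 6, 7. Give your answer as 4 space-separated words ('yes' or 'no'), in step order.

Op 1: fork(P0) -> P1. 2 ppages; refcounts: pp0:2 pp1:2
Op 2: write(P1, v1, 171). refcount(pp1)=2>1 -> COPY to pp2. 3 ppages; refcounts: pp0:2 pp1:1 pp2:1
Op 3: read(P0, v0) -> 44. No state change.
Op 4: write(P1, v0, 184). refcount(pp0)=2>1 -> COPY to pp3. 4 ppages; refcounts: pp0:1 pp1:1 pp2:1 pp3:1
Op 5: fork(P1) -> P2. 4 ppages; refcounts: pp0:1 pp1:1 pp2:2 pp3:2
Op 6: write(P1, v1, 157). refcount(pp2)=2>1 -> COPY to pp4. 5 ppages; refcounts: pp0:1 pp1:1 pp2:1 pp3:2 pp4:1
Op 7: write(P2, v1, 168). refcount(pp2)=1 -> write in place. 5 ppages; refcounts: pp0:1 pp1:1 pp2:1 pp3:2 pp4:1

yes yes yes no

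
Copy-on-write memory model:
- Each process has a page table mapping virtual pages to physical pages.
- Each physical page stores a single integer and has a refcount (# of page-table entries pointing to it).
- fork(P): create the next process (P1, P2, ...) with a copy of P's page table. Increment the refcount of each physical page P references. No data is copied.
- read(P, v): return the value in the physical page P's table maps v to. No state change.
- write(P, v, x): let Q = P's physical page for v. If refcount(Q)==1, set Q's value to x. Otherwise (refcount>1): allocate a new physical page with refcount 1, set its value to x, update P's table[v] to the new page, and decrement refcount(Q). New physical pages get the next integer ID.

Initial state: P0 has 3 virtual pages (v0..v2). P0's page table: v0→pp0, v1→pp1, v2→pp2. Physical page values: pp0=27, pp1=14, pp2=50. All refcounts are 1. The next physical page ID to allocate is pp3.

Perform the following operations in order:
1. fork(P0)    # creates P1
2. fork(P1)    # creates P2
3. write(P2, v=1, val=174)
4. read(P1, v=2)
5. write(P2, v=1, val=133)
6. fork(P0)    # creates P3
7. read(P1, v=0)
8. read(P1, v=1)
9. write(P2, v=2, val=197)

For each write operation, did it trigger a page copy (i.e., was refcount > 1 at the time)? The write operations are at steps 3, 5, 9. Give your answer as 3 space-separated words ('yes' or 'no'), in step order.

Op 1: fork(P0) -> P1. 3 ppages; refcounts: pp0:2 pp1:2 pp2:2
Op 2: fork(P1) -> P2. 3 ppages; refcounts: pp0:3 pp1:3 pp2:3
Op 3: write(P2, v1, 174). refcount(pp1)=3>1 -> COPY to pp3. 4 ppages; refcounts: pp0:3 pp1:2 pp2:3 pp3:1
Op 4: read(P1, v2) -> 50. No state change.
Op 5: write(P2, v1, 133). refcount(pp3)=1 -> write in place. 4 ppages; refcounts: pp0:3 pp1:2 pp2:3 pp3:1
Op 6: fork(P0) -> P3. 4 ppages; refcounts: pp0:4 pp1:3 pp2:4 pp3:1
Op 7: read(P1, v0) -> 27. No state change.
Op 8: read(P1, v1) -> 14. No state change.
Op 9: write(P2, v2, 197). refcount(pp2)=4>1 -> COPY to pp4. 5 ppages; refcounts: pp0:4 pp1:3 pp2:3 pp3:1 pp4:1

yes no yes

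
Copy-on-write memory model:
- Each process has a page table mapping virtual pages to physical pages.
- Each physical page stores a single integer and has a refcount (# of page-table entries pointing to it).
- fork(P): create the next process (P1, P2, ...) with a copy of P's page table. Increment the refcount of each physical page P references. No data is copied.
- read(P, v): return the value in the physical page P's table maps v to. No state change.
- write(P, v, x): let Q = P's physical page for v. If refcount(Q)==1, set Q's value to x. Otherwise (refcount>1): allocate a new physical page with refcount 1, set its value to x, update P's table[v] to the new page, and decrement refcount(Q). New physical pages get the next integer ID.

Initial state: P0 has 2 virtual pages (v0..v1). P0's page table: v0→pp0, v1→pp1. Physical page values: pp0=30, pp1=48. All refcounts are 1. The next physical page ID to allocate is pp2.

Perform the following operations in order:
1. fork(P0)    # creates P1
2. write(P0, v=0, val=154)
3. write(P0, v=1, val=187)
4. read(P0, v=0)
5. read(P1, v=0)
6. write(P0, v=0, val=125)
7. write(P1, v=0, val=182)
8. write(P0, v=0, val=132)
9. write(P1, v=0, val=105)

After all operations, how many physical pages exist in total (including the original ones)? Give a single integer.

Op 1: fork(P0) -> P1. 2 ppages; refcounts: pp0:2 pp1:2
Op 2: write(P0, v0, 154). refcount(pp0)=2>1 -> COPY to pp2. 3 ppages; refcounts: pp0:1 pp1:2 pp2:1
Op 3: write(P0, v1, 187). refcount(pp1)=2>1 -> COPY to pp3. 4 ppages; refcounts: pp0:1 pp1:1 pp2:1 pp3:1
Op 4: read(P0, v0) -> 154. No state change.
Op 5: read(P1, v0) -> 30. No state change.
Op 6: write(P0, v0, 125). refcount(pp2)=1 -> write in place. 4 ppages; refcounts: pp0:1 pp1:1 pp2:1 pp3:1
Op 7: write(P1, v0, 182). refcount(pp0)=1 -> write in place. 4 ppages; refcounts: pp0:1 pp1:1 pp2:1 pp3:1
Op 8: write(P0, v0, 132). refcount(pp2)=1 -> write in place. 4 ppages; refcounts: pp0:1 pp1:1 pp2:1 pp3:1
Op 9: write(P1, v0, 105). refcount(pp0)=1 -> write in place. 4 ppages; refcounts: pp0:1 pp1:1 pp2:1 pp3:1

Answer: 4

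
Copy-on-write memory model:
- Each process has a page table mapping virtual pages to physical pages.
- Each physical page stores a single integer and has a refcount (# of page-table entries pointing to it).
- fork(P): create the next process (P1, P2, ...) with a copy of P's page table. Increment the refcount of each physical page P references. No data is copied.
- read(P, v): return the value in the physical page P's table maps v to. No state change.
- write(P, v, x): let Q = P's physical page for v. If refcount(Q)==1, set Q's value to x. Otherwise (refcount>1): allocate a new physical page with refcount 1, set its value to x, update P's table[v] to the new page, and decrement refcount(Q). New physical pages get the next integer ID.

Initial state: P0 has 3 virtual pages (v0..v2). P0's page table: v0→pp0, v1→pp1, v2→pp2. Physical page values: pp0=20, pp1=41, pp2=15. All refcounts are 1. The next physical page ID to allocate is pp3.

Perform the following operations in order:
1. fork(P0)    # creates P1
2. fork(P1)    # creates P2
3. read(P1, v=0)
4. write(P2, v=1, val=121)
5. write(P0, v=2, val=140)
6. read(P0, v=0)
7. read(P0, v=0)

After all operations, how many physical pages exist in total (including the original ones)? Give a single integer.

Op 1: fork(P0) -> P1. 3 ppages; refcounts: pp0:2 pp1:2 pp2:2
Op 2: fork(P1) -> P2. 3 ppages; refcounts: pp0:3 pp1:3 pp2:3
Op 3: read(P1, v0) -> 20. No state change.
Op 4: write(P2, v1, 121). refcount(pp1)=3>1 -> COPY to pp3. 4 ppages; refcounts: pp0:3 pp1:2 pp2:3 pp3:1
Op 5: write(P0, v2, 140). refcount(pp2)=3>1 -> COPY to pp4. 5 ppages; refcounts: pp0:3 pp1:2 pp2:2 pp3:1 pp4:1
Op 6: read(P0, v0) -> 20. No state change.
Op 7: read(P0, v0) -> 20. No state change.

Answer: 5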